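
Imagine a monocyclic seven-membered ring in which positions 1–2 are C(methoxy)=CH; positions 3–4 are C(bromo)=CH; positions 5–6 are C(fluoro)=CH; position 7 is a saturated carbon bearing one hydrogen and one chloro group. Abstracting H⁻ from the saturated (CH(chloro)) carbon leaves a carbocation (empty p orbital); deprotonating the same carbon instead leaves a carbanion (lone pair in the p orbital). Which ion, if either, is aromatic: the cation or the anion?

The cation

Once that carbon is sp², every ring atom has a p orbital and both ions are fully conjugated.
Cation: 3 × 2 + 0 = 6 π electrons → 4(1)+2, aromatic.
Anion: 3 × 2 + 2 = 8 π electrons → 4(2), antiaromatic.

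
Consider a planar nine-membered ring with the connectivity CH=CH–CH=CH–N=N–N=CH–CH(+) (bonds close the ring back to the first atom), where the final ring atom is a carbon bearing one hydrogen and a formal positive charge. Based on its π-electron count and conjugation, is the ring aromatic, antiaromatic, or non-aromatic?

Antiaromatic

Check conjugation: each doubly-bonded ring atom is sp² with one p-orbital electron; each =N– nitrogen is pyridine-type (lone pair in the sp² plane, one electron in the p orbital); the carbocation has an empty p orbital — every position has a p orbital, so the cyclic π system is continuous.
Counting π electrons: 4 × 2 = 8 from the double-bond units + 0 from the CH(+) atom = 8.
8 = 4(2); a planar, fully conjugated 4n system is antiaromatic.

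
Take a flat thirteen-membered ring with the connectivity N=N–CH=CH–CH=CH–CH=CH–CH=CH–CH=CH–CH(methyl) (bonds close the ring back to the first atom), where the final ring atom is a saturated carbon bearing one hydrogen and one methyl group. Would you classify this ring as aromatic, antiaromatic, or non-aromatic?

The CH(methyl) carbon is saturated: that saturated carbon is sp³ and has no p orbital in the ring π system. Conjugation is not continuous around the ring.
Without a continuous loop of overlapping p orbitals the Hückel electron count never comes into play.

Non-aromatic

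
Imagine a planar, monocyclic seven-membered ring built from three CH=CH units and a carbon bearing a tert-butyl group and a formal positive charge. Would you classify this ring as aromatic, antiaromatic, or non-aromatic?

Aromatic

Every ring atom contributes a p orbital perpendicular to the ring (every atom in a ring double bond is sp² and brings one electron to the p orbital; the carbocation has an empty p orbital), so the π system is cyclic and fully conjugated.
π-electron count: 3 × 2 = 6 from the double-bond units + 0 from the C(tert-butyl)(+) atom = 6.
That gives a 4n+2 count (6, n = 1).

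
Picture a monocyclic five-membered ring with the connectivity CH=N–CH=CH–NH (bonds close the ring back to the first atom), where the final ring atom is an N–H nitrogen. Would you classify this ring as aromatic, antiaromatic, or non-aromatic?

All ring atoms are sp² and supply a p orbital to the ring (every atom in a ring double bond is sp² and brings one electron to the p orbital; each sp² =N– keeps its lone pair in-plane and puts one electron into the π system; the pyrrole-type nitrogen donates its lone pair from the p orbital); the conjugation is uninterrupted.
Tallying contributions gives 2 × 2 = 4 from the double-bond units + 2 from the NH atom = 6.
That gives a 4n+2 count (6, n = 1).

Aromatic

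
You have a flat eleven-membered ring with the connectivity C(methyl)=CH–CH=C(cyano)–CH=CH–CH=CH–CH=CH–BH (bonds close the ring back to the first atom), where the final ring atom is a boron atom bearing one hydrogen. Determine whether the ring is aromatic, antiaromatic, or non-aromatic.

Aromatic

All ring atoms are sp² and supply a p orbital to the ring (each doubly-bonded ring atom is sp² with one p-orbital electron; the boron has an empty p orbital); the conjugation is uninterrupted.
Counting π electrons: 5 × 2 = 10 from the double-bond units + 0 from the BH atom = 10.
With 10 π electrons (n = 2), the Hückel 4n+2 condition holds.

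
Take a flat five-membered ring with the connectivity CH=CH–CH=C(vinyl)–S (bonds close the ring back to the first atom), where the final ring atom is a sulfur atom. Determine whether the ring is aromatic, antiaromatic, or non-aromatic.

All ring atoms are sp² and supply a p orbital to the ring (every atom in a ring double bond is sp² and brings one electron to the p orbital; the sulfur donates one lone pair from its p orbital); the conjugation is uninterrupted.
π-electron count: 2 × 2 = 4 from the double-bond units + 2 from the S atom = 6.
With 6 π electrons (n = 1), the Hückel 4n+2 condition holds.

Aromatic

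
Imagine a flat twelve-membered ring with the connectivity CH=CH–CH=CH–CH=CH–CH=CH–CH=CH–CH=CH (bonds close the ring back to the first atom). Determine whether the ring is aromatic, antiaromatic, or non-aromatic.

Check conjugation: the double-bond atoms are sp², each contributing one p electron — every position has a p orbital, so the cyclic π system is continuous.
Tallying contributions gives 6 × 2 = 12 from the 6 double-bond units.
A 4n π count (12, n = 3) in a planar conjugated ring means antiaromatic.

Antiaromatic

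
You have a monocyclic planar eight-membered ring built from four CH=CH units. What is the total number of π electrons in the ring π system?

The p orbitals form a continuous loop: every atom in a ring double bond is sp² and brings one electron to the p orbital. The ring is fully conjugated.
Tallying contributions gives 4 × 2 = 8 from the 4 double-bond units.
This is cyclooctatetraene.

8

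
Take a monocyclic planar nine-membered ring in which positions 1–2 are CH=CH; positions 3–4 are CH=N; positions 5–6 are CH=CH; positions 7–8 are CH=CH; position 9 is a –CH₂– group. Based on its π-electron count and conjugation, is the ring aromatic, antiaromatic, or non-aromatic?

Non-aromatic

The CH2 position has four σ bonds — the tetrahedral CH₂ carbon is sp³ and has no p orbital in the ring π system — so the cyclic conjugation is interrupted.
A ring that is not fully conjugated cannot be aromatic or antiaromatic regardless of its π-electron count.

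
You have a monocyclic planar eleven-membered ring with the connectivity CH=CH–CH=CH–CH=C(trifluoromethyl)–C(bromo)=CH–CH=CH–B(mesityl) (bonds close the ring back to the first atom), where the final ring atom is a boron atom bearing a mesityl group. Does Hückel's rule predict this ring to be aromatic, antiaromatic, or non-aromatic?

Aromatic

All ring atoms are sp² and supply a p orbital to the ring (the double-bond atoms are sp², each contributing one p electron; the boron has an empty p orbital); the conjugation is uninterrupted.
Counting π electrons: 5 × 2 = 10 from the double-bond units + 0 from the B(mesityl) atom = 10.
That gives a 4n+2 count (10, n = 2).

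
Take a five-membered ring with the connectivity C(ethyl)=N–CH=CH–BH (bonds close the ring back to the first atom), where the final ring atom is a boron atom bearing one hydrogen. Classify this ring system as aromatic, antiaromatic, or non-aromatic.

Antiaromatic

All ring atoms are sp² and supply a p orbital to the ring (each doubly-bonded ring atom is sp² with one p-orbital electron; the doubly-bonded nitrogens are pyridine-type — their lone pairs lie in the ring plane, leaving one electron in the p orbital; the boron has an empty p orbital); the conjugation is uninterrupted.
Tallying contributions gives 2 × 2 = 4 from the double-bond units + 0 from the BH atom = 4.
4 is a 4n count (n = 1), so the planar conjugated ring is antiaromatic.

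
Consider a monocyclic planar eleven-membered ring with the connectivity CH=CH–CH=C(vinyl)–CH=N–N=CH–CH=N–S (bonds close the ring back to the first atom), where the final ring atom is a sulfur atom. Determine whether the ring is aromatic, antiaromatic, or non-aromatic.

Antiaromatic

All ring atoms are sp² and supply a p orbital to the ring (the double-bond atoms are sp², each contributing one p electron; each sp² =N– keeps its lone pair in-plane and puts one electron into the π system; the sulfur donates one lone pair from its p orbital); the conjugation is uninterrupted.
π-electron count: 5 × 2 = 10 from the double-bond units + 2 from the S atom = 12.
12 = 4(3); a planar, fully conjugated 4n system is antiaromatic.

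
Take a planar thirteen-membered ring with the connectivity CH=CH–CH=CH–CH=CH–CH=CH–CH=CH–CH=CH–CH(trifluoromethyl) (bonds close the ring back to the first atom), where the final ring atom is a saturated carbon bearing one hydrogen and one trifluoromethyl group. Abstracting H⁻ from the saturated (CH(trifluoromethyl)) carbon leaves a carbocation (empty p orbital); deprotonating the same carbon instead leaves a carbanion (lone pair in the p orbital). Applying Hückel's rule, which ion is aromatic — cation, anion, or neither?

Both ions have a continuous loop of p orbitals — each ring atom is sp².
Cation: 6 × 2 + 0 = 12 π electrons → 4(3), antiaromatic.
Anion: 6 × 2 + 2 = 14 π electrons → 4(3)+2, aromatic.

The anion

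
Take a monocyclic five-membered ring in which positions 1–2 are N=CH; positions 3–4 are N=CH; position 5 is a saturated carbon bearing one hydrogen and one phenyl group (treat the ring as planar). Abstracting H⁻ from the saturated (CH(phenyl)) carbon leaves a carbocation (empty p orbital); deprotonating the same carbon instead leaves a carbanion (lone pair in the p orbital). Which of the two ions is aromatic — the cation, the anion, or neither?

Once that carbon is sp², every ring atom has a p orbital and both ions are fully conjugated.
Cation: 2 × 2 + 0 = 4 π electrons → 4(1), antiaromatic.
Anion: 2 × 2 + 2 = 6 π electrons → 4(1)+2, aromatic.

The anion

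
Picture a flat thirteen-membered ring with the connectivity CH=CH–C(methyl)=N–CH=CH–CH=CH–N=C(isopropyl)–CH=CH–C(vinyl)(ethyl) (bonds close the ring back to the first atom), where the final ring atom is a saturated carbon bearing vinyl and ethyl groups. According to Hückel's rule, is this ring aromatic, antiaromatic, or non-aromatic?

At the C(vinyl)(ethyl) position, that saturated carbon is sp³ and has no p orbital in the ring π system; the ring's p-orbital overlap is broken there.
Hückel's rule only applies to fully conjugated rings, so this one is simply non-aromatic.

Non-aromatic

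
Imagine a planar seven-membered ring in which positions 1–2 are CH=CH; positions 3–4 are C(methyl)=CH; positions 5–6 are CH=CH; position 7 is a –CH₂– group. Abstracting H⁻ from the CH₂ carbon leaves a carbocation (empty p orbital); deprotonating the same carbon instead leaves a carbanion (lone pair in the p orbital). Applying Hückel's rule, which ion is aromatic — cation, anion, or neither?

The cation

Both ions have a continuous loop of p orbitals — each ring atom is sp².
Cation: 3 × 2 + 0 = 6 π electrons → 4(1)+2, aromatic.
Anion: 3 × 2 + 2 = 8 π electrons → 4(2), antiaromatic.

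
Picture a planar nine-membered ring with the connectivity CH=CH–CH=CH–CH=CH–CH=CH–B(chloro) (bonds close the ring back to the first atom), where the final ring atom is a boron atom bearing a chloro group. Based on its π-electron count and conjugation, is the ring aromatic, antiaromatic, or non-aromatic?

Check conjugation: every atom in a ring double bond is sp² and brings one electron to the p orbital; the boron has an empty p orbital — every position has a p orbital, so the cyclic π system is continuous.
π-electron count: 4 × 2 = 8 from the double-bond units + 0 from the B(chloro) atom = 8.
8 is a 4n count (n = 2), so the planar conjugated ring is antiaromatic.

Antiaromatic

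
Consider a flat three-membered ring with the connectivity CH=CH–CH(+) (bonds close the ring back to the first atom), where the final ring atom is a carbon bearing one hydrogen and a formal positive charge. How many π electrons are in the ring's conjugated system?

2

Check conjugation: the double-bond atoms are sp², each contributing one p electron; the carbocation has an empty p orbital — every position has a p orbital, so the cyclic π system is continuous.
Counting π electrons: 1 × 2 = 2 from the double-bond unit + 0 from the CH(+) atom = 2.
This is the cyclopropenyl cation.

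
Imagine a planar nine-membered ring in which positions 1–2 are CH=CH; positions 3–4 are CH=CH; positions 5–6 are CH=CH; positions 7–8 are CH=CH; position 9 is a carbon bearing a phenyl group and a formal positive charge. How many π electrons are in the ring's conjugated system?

8

All ring atoms are sp² and supply a p orbital to the ring (the double-bond atoms are sp², each contributing one p electron; the carbocation has an empty p orbital); the conjugation is uninterrupted.
Counting π electrons: 4 × 2 = 8 from the double-bond units + 0 from the C(phenyl)(+) atom = 8.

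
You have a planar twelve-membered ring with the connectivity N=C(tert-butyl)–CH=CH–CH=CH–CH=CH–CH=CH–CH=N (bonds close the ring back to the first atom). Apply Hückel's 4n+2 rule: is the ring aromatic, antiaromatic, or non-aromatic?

Antiaromatic

The p orbitals form a continuous loop: the double-bond atoms are sp², each contributing one p electron; each =N– nitrogen is pyridine-type (lone pair in the sp² plane, one electron in the p orbital). The ring is fully conjugated.
Tallying contributions gives 6 × 2 = 12 from the 6 double-bond units.
With 12 = 4·3 π electrons, Hückel's rule classifies the planar ring as antiaromatic.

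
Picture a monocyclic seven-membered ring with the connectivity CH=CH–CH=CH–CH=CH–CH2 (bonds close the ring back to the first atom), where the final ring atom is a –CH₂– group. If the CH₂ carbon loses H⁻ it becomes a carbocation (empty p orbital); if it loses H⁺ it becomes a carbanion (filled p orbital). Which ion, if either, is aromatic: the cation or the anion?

In either ion the ring is fully conjugated: every atom, including the new sp² carbon, supplies a p orbital.
Cation: 3 × 2 + 0 = 6 π electrons → 4(1)+2, aromatic.
Anion: 3 × 2 + 2 = 8 π electrons → 4(2), antiaromatic.

The cation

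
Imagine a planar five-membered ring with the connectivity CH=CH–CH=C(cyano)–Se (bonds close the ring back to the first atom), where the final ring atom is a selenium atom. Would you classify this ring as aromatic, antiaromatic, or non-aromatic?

Aromatic

All ring atoms are sp² and supply a p orbital to the ring (the double-bond atoms are sp², each contributing one p electron; the selenium donates one lone pair from its p orbital); the conjugation is uninterrupted.
π-electron count: 2 × 2 = 4 from the double-bond units + 2 from the Se atom = 6.
That gives a 4n+2 count (6, n = 1).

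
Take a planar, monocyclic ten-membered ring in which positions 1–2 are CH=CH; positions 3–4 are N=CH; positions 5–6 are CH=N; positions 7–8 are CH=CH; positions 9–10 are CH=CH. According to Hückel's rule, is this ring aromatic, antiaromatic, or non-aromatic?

Aromatic

The p orbitals form a continuous loop: each doubly-bonded ring atom is sp² with one p-orbital electron; the doubly-bonded nitrogens are pyridine-type — their lone pairs lie in the ring plane, leaving one electron in the p orbital. The ring is fully conjugated.
Adding the contributions, 5 × 2 = 10 from the 5 double-bond units.
With 10 π electrons (n = 2), the Hückel 4n+2 condition holds.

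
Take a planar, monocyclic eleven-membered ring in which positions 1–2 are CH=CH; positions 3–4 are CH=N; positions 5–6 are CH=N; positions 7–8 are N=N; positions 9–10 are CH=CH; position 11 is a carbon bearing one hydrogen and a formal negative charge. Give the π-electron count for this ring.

12

Every ring atom contributes a p orbital perpendicular to the ring (each doubly-bonded ring atom is sp² with one p-orbital electron; each sp² =N– keeps its lone pair in-plane and puts one electron into the π system; the carbanion's lone pair occupies the p orbital), so the π system is cyclic and fully conjugated.
Tallying contributions gives 5 × 2 = 10 from the double-bond units + 2 from the CH(-) atom = 12.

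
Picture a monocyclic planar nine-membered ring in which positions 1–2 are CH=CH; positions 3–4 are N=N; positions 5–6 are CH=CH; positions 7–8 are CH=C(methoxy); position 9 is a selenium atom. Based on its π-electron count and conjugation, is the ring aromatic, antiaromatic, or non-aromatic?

Check conjugation: each doubly-bonded ring atom is sp² with one p-orbital electron; each sp² =N– keeps its lone pair in-plane and puts one electron into the π system; the selenium donates one lone pair from its p orbital — every position has a p orbital, so the cyclic π system is continuous.
Adding the contributions, 4 × 2 = 8 from the double-bond units + 2 from the Se atom = 10.
That gives a 4n+2 count (10, n = 2).

Aromatic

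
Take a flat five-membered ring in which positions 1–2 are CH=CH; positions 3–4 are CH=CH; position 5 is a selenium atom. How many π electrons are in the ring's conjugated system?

The p orbitals form a continuous loop: the double-bond atoms are sp², each contributing one p electron; the selenium donates one lone pair from its p orbital. The ring is fully conjugated.
Adding the contributions, 2 × 2 = 4 from the double-bond units + 2 from the Se atom = 6.
(This ring is selenophene.)

6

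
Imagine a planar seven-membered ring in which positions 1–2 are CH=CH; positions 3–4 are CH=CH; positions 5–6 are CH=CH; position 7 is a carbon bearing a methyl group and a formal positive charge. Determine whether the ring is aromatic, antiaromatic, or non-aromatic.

Every ring atom contributes a p orbital perpendicular to the ring (each doubly-bonded ring atom is sp² with one p-orbital electron; the carbocation has an empty p orbital), so the π system is cyclic and fully conjugated.
Counting π electrons: 3 × 2 = 6 from the double-bond units + 0 from the C(methyl)(+) atom = 6.
With 6 π electrons (n = 1), the Hückel 4n+2 condition holds.

Aromatic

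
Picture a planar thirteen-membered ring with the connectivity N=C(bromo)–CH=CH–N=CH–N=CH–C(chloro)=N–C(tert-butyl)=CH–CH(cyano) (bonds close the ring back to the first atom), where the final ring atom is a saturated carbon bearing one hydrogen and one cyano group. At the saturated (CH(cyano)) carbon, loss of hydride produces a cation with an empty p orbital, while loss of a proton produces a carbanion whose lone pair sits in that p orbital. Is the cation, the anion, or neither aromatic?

Both ions have a continuous loop of p orbitals — each ring atom is sp².
Cation: 6 × 2 + 0 = 12 π electrons → 4(3), antiaromatic.
Anion: 6 × 2 + 2 = 14 π electrons → 4(3)+2, aromatic.

The anion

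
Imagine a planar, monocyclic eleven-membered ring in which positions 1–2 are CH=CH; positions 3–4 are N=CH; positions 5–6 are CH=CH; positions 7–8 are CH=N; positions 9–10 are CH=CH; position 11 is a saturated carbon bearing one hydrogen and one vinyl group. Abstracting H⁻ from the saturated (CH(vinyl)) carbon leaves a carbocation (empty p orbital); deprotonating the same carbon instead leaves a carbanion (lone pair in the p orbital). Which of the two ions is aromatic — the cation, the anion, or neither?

The cation

In either ion the ring is fully conjugated: every atom, including the new sp² carbon, supplies a p orbital.
Cation: 5 × 2 + 0 = 10 π electrons → 4(2)+2, aromatic.
Anion: 5 × 2 + 2 = 12 π electrons → 4(3), antiaromatic.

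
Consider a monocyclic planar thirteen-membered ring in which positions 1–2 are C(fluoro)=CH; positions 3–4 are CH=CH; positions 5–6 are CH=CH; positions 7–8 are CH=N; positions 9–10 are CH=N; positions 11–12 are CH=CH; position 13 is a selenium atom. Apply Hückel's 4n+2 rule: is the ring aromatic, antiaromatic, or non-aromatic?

Aromatic

Every ring atom contributes a p orbital perpendicular to the ring (every atom in a ring double bond is sp² and brings one electron to the p orbital; each =N– nitrogen is pyridine-type (lone pair in the sp² plane, one electron in the p orbital); the selenium donates one lone pair from its p orbital), so the π system is cyclic and fully conjugated.
Adding the contributions, 6 × 2 = 12 from the double-bond units + 2 from the Se atom = 14.
With 14 π electrons (n = 3), the Hückel 4n+2 condition holds.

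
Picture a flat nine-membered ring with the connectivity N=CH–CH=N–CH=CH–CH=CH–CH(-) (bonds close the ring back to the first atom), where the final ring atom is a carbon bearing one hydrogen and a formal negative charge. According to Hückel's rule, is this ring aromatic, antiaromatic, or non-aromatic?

Aromatic

The p orbitals form a continuous loop: each doubly-bonded ring atom is sp² with one p-orbital electron; each sp² =N– keeps its lone pair in-plane and puts one electron into the π system; the carbanion's lone pair occupies the p orbital. The ring is fully conjugated.
Adding the contributions, 4 × 2 = 8 from the double-bond units + 2 from the CH(-) atom = 10.
Since 10 = 4·2 + 2, the ring meets the 4n+2 criterion.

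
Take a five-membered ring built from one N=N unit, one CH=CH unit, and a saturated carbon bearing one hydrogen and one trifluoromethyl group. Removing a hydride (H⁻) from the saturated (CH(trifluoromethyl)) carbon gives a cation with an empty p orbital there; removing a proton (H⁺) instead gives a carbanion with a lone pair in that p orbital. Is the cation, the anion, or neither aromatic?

The anion

Both ions have a continuous loop of p orbitals — each ring atom is sp².
Cation: 2 × 2 + 0 = 4 π electrons → 4(1), antiaromatic.
Anion: 2 × 2 + 2 = 6 π electrons → 4(1)+2, aromatic.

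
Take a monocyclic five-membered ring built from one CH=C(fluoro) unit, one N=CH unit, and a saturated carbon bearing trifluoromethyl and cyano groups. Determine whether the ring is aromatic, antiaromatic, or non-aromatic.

Non-aromatic

Because that saturated carbon is sp³ and has no p orbital in the ring π system at the C(trifluoromethyl)(cyano) position, the π system cannot extend all the way around the ring.
Hückel's rule only applies to fully conjugated rings, so this one is simply non-aromatic.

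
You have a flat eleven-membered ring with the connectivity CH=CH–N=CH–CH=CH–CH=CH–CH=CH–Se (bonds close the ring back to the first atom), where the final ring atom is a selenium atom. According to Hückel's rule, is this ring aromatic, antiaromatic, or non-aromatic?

Check conjugation: the double-bond atoms are sp², each contributing one p electron; the doubly-bonded nitrogens are pyridine-type — their lone pairs lie in the ring plane, leaving one electron in the p orbital; the selenium donates one lone pair from its p orbital — every position has a p orbital, so the cyclic π system is continuous.
Adding the contributions, 5 × 2 = 10 from the double-bond units + 2 from the Se atom = 12.
A 4n π count (12, n = 3) in a planar conjugated ring means antiaromatic.

Antiaromatic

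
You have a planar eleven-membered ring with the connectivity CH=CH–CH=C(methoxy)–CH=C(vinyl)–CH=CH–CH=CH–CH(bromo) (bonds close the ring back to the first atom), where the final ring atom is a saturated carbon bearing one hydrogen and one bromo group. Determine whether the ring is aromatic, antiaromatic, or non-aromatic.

Non-aromatic

Because that saturated carbon is sp³ and has no p orbital in the ring π system at the CH(bromo) position, the π system cannot extend all the way around the ring.
A ring that is not fully conjugated cannot be aromatic or antiaromatic regardless of its π-electron count.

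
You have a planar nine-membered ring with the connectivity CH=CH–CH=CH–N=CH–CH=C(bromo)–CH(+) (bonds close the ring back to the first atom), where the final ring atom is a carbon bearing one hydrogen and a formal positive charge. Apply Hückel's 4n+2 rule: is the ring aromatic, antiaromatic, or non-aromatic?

The p orbitals form a continuous loop: every atom in a ring double bond is sp² and brings one electron to the p orbital; each =N– nitrogen is pyridine-type (lone pair in the sp² plane, one electron in the p orbital); the carbocation has an empty p orbital. The ring is fully conjugated.
π-electron count: 4 × 2 = 8 from the double-bond units + 0 from the CH(+) atom = 8.
A 4n π count (8, n = 2) in a planar conjugated ring means antiaromatic.

Antiaromatic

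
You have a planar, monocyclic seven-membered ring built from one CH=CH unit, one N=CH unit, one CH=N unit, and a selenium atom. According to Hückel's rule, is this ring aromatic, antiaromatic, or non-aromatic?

Antiaromatic

The p orbitals form a continuous loop: every atom in a ring double bond is sp² and brings one electron to the p orbital; each sp² =N– keeps its lone pair in-plane and puts one electron into the π system; the selenium donates one lone pair from its p orbital. The ring is fully conjugated.
Adding the contributions, 3 × 2 = 6 from the double-bond units + 2 from the Se atom = 8.
A 4n π count (8, n = 2) in a planar conjugated ring means antiaromatic.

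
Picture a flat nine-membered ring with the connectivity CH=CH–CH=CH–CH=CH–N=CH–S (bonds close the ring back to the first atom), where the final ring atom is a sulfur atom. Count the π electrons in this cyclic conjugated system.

10

All ring atoms are sp² and supply a p orbital to the ring (each doubly-bonded ring atom is sp² with one p-orbital electron; each =N– nitrogen is pyridine-type (lone pair in the sp² plane, one electron in the p orbital); the sulfur donates one lone pair from its p orbital); the conjugation is uninterrupted.
π-electron count: 4 × 2 = 8 from the double-bond units + 2 from the S atom = 10.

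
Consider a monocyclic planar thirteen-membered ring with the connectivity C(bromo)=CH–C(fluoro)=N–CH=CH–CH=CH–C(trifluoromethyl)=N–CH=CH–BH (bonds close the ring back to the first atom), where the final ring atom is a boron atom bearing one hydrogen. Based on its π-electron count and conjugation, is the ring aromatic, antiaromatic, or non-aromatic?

The p orbitals form a continuous loop: each doubly-bonded ring atom is sp² with one p-orbital electron; the doubly-bonded nitrogens are pyridine-type — their lone pairs lie in the ring plane, leaving one electron in the p orbital; the boron has an empty p orbital. The ring is fully conjugated.
Counting π electrons: 6 × 2 = 12 from the double-bond units + 0 from the BH atom = 12.
12 is a 4n count (n = 3), so the planar conjugated ring is antiaromatic.

Antiaromatic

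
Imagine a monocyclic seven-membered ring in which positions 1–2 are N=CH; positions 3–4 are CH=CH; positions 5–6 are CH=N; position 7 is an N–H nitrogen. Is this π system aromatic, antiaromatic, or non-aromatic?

The p orbitals form a continuous loop: the double-bond atoms are sp², each contributing one p electron; the doubly-bonded nitrogens are pyridine-type — their lone pairs lie in the ring plane, leaving one electron in the p orbital; the pyrrole-type nitrogen donates its lone pair from the p orbital. The ring is fully conjugated.
Counting π electrons: 3 × 2 = 6 from the double-bond units + 2 from the NH atom = 8.
With 8 = 4·2 π electrons, Hückel's rule classifies the planar ring as antiaromatic.

Antiaromatic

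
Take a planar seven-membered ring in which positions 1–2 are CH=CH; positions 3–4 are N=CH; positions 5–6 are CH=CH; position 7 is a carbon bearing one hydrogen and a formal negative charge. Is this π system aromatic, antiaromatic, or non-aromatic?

Antiaromatic

Check conjugation: each doubly-bonded ring atom is sp² with one p-orbital electron; the doubly-bonded nitrogens are pyridine-type — their lone pairs lie in the ring plane, leaving one electron in the p orbital; the carbanion's lone pair occupies the p orbital — every position has a p orbital, so the cyclic π system is continuous.
Adding the contributions, 3 × 2 = 6 from the double-bond units + 2 from the CH(-) atom = 8.
8 = 4(2); a planar, fully conjugated 4n system is antiaromatic.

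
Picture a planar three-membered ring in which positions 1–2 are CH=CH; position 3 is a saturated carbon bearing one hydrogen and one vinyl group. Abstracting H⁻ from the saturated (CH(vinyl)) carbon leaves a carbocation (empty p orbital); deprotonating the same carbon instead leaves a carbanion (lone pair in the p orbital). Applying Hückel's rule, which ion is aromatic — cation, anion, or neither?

The cation

Both ions have a continuous loop of p orbitals — each ring atom is sp².
Cation: 1 × 2 + 0 = 2 π electrons → 4(0)+2, aromatic.
Anion: 1 × 2 + 2 = 4 π electrons → 4(1), antiaromatic.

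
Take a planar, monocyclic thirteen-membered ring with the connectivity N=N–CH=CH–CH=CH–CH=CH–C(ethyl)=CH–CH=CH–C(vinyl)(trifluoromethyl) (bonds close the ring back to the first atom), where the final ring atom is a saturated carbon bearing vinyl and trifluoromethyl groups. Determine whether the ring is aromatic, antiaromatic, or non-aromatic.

Non-aromatic

The C(vinyl)(trifluoromethyl) carbon is saturated: that saturated carbon is sp³ and has no p orbital in the ring π system. Conjugation is not continuous around the ring.
Hückel's rule only applies to fully conjugated rings, so this one is simply non-aromatic.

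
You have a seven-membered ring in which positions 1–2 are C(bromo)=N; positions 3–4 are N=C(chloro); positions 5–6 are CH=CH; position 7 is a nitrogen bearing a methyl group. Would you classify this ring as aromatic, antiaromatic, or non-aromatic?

Antiaromatic

Every ring atom contributes a p orbital perpendicular to the ring (each doubly-bonded ring atom is sp² with one p-orbital electron; each =N– nitrogen is pyridine-type (lone pair in the sp² plane, one electron in the p orbital); the pyrrole-type nitrogen donates its lone pair from the p orbital), so the π system is cyclic and fully conjugated.
Tallying contributions gives 3 × 2 = 6 from the double-bond units + 2 from the N(methyl) atom = 8.
With 8 = 4·2 π electrons, Hückel's rule classifies the planar ring as antiaromatic.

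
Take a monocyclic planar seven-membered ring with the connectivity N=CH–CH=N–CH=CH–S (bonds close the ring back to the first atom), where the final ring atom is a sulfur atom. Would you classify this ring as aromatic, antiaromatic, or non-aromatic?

The p orbitals form a continuous loop: every atom in a ring double bond is sp² and brings one electron to the p orbital; the doubly-bonded nitrogens are pyridine-type — their lone pairs lie in the ring plane, leaving one electron in the p orbital; the sulfur donates one lone pair from its p orbital. The ring is fully conjugated.
π-electron count: 3 × 2 = 6 from the double-bond units + 2 from the S atom = 8.
8 is a 4n count (n = 2), so the planar conjugated ring is antiaromatic.

Antiaromatic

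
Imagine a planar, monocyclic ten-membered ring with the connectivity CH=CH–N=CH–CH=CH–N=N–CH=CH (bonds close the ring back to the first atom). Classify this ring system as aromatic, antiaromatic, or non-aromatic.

Aromatic

Every ring atom contributes a p orbital perpendicular to the ring (each doubly-bonded ring atom is sp² with one p-orbital electron; the doubly-bonded nitrogens are pyridine-type — their lone pairs lie in the ring plane, leaving one electron in the p orbital), so the π system is cyclic and fully conjugated.
Counting π electrons: 5 × 2 = 10 from the 5 double-bond units.
With 10 π electrons (n = 2), the Hückel 4n+2 condition holds.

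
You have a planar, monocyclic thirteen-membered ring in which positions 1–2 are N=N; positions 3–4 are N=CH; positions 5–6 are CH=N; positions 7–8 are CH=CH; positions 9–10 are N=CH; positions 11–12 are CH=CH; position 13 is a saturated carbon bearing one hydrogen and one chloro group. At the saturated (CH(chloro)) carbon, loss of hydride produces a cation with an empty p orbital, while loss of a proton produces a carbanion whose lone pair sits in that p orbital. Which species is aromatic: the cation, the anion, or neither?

The anion

In both ions every ring atom is sp² and contributes a p orbital, so both rings are fully conjugated.
Cation: 6 × 2 + 0 = 12 π electrons → 4(3), antiaromatic.
Anion: 6 × 2 + 2 = 14 π electrons → 4(3)+2, aromatic.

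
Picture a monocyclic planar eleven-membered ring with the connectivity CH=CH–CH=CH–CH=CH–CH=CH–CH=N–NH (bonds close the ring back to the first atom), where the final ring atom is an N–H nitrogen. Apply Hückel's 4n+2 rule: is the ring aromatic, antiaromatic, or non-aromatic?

Check conjugation: every atom in a ring double bond is sp² and brings one electron to the p orbital; each sp² =N– keeps its lone pair in-plane and puts one electron into the π system; the pyrrole-type nitrogen donates its lone pair from the p orbital — every position has a p orbital, so the cyclic π system is continuous.
Adding the contributions, 5 × 2 = 10 from the double-bond units + 2 from the NH atom = 12.
12 = 4(3); a planar, fully conjugated 4n system is antiaromatic.

Antiaromatic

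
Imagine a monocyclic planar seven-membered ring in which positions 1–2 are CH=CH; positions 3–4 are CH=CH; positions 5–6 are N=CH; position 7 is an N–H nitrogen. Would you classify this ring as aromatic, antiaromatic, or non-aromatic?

Antiaromatic

Every ring atom contributes a p orbital perpendicular to the ring (the double-bond atoms are sp², each contributing one p electron; the doubly-bonded nitrogens are pyridine-type — their lone pairs lie in the ring plane, leaving one electron in the p orbital; the pyrrole-type nitrogen donates its lone pair from the p orbital), so the π system is cyclic and fully conjugated.
π-electron count: 3 × 2 = 6 from the double-bond units + 2 from the NH atom = 8.
With 8 = 4·2 π electrons, Hückel's rule classifies the planar ring as antiaromatic.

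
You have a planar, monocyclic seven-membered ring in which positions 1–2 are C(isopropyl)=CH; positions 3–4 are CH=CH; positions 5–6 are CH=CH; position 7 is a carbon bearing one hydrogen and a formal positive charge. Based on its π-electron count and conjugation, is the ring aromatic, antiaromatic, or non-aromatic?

Aromatic

The p orbitals form a continuous loop: the double-bond atoms are sp², each contributing one p electron; the carbocation has an empty p orbital. The ring is fully conjugated.
π-electron count: 3 × 2 = 6 from the double-bond units + 0 from the CH(+) atom = 6.
That gives a 4n+2 count (6, n = 1).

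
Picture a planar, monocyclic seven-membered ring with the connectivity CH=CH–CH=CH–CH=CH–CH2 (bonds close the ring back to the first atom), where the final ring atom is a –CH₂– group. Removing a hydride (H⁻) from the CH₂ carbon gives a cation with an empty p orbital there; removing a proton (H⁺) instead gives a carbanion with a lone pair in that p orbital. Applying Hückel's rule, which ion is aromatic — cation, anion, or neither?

Once that carbon is sp², every ring atom has a p orbital and both ions are fully conjugated.
Cation: 3 × 2 + 0 = 6 π electrons → 4(1)+2, aromatic.
Anion: 3 × 2 + 2 = 8 π electrons → 4(2), antiaromatic.

The cation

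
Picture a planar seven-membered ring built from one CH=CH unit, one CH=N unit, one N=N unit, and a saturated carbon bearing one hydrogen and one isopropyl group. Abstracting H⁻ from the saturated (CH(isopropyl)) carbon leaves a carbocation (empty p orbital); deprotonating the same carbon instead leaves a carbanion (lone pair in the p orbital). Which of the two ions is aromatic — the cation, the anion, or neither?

The cation

In both ions every ring atom is sp² and contributes a p orbital, so both rings are fully conjugated.
Cation: 3 × 2 + 0 = 6 π electrons → 4(1)+2, aromatic.
Anion: 3 × 2 + 2 = 8 π electrons → 4(2), antiaromatic.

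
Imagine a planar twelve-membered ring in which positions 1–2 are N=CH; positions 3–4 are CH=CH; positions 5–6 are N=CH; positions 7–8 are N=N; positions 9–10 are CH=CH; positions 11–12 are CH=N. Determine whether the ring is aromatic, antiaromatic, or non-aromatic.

Antiaromatic

All ring atoms are sp² and supply a p orbital to the ring (the double-bond atoms are sp², each contributing one p electron; each sp² =N– keeps its lone pair in-plane and puts one electron into the π system); the conjugation is uninterrupted.
Tallying contributions gives 6 × 2 = 12 from the 6 double-bond units.
12 = 4(3); a planar, fully conjugated 4n system is antiaromatic.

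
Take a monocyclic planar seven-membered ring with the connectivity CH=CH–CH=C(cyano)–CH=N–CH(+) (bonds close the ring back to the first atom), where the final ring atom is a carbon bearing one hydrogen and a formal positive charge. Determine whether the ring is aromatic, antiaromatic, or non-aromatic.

Check conjugation: every atom in a ring double bond is sp² and brings one electron to the p orbital; each =N– nitrogen is pyridine-type (lone pair in the sp² plane, one electron in the p orbital); the carbocation has an empty p orbital — every position has a p orbital, so the cyclic π system is continuous.
Tallying contributions gives 3 × 2 = 6 from the double-bond units + 0 from the CH(+) atom = 6.
With 6 π electrons (n = 1), the Hückel 4n+2 condition holds.

Aromatic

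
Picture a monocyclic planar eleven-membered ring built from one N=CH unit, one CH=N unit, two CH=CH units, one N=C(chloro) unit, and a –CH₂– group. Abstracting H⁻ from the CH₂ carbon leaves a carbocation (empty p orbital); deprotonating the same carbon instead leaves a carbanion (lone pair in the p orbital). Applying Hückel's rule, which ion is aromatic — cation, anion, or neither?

Once that carbon is sp², every ring atom has a p orbital and both ions are fully conjugated.
Cation: 5 × 2 + 0 = 10 π electrons → 4(2)+2, aromatic.
Anion: 5 × 2 + 2 = 12 π electrons → 4(3), antiaromatic.

The cation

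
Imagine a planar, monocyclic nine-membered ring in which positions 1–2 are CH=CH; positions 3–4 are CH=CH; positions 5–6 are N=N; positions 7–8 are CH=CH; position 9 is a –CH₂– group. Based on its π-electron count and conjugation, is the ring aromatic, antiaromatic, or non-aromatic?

The CH2 carbon is saturated: the tetrahedral CH₂ carbon is sp³ and has no p orbital in the ring π system. Conjugation is not continuous around the ring.
A ring that is not fully conjugated cannot be aromatic or antiaromatic regardless of its π-electron count.

Non-aromatic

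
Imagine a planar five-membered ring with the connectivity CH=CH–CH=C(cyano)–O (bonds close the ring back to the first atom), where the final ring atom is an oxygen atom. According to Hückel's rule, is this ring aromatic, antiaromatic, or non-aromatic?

Check conjugation: every atom in a ring double bond is sp² and brings one electron to the p orbital; the oxygen donates one lone pair from its p orbital — every position has a p orbital, so the cyclic π system is continuous.
Tallying contributions gives 2 × 2 = 4 from the double-bond units + 2 from the O atom = 6.
Since 6 = 4·1 + 2, the ring meets the 4n+2 criterion.

Aromatic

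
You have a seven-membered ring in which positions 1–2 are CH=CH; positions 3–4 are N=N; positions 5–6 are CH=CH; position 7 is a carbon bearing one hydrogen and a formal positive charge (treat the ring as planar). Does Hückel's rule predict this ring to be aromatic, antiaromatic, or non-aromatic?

Aromatic

Check conjugation: every atom in a ring double bond is sp² and brings one electron to the p orbital; each =N– nitrogen is pyridine-type (lone pair in the sp² plane, one electron in the p orbital); the carbocation has an empty p orbital — every position has a p orbital, so the cyclic π system is continuous.
Adding the contributions, 3 × 2 = 6 from the double-bond units + 0 from the CH(+) atom = 6.
6 = 4(1) + 2, which satisfies Hückel's 4n+2 rule.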